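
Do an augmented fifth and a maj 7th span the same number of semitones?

No

An augmented fifth spans 8 semitones; a major seventh spans 11 semitones. They differ by 3.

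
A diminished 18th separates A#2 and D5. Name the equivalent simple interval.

diminished 4th

Each octave removed subtracts seven from the number: 18 − 14 = 4.
Quality carries through unchanged, so the simple form is a diminished fourth.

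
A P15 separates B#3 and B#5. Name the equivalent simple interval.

perfect octave

Each octave removed subtracts seven from the number: 15 − 7 = 8.
So a perfect fifteenth is an octave plus a perfect octave. The quality is unchanged.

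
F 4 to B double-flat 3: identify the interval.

augmented fifth

Descending from F4 to Bbb3 is the same interval as ascending Bbb3 to F4.
B to F spans five letter names (B-C-D-E-F): a fifth.
Bbb3 to F4 spans 8 semitones — one semitone wider than the perfect fifth (7) — giving an augmented fifth.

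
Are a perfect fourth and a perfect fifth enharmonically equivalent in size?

A perfect fourth is 5 semitones but a perfect fifth is 7 semitones — different sizes.

No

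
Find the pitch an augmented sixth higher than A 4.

F double-sharp 5

Counting six letter names up from A lands on F.
An augmented sixth spans 10 semitones, so from A4 the target pitch is F##5.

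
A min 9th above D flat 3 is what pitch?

E double-flat 4

The ninth's letter: D up two letter names plus an octave → E.
A minor ninth spans 13 semitones, so from Db3 the target pitch is Ebb4.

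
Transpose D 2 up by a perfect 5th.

The fifth takes the letter from D up to A.
A perfect fifth is 7 semitones; 7 semitones up from D2 gives A2.

A 2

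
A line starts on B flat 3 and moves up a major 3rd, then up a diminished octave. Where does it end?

D flat 5

A major third up from Bb3 is D4.
Up a diminished octave from D4: Db5 (11 semitones up).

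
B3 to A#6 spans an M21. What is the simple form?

major 7th

Each octave removed subtracts seven from the number: 21 − 14 = 7.
So a major twenty-first is 2 octaves plus a major seventh. The quality is unchanged.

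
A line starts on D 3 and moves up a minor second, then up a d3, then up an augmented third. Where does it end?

B flat 3

D3 up a minor second → Eb3 (1 semitone).
A diminished third up from Eb3 is Gbb3.
An augmented third up from Gbb3 is Bb3.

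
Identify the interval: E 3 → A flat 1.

A12

Descending from E3 to Ab1 is the same interval as ascending Ab1 to E3.
A to E spans five letter names (A-B-C-D-E), plus an octave: a twelfth.
Ab1 to E3 spans 20 semitones — one semitone wider than the perfect twelfth (19) — giving an augmented twelfth.
(Equivalently, a compound augmented fifth: an augmented fifth plus an octave.)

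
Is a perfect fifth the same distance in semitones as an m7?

No

7 semitones (perfect fifth) vs 10 semitones (minor seventh): not equal.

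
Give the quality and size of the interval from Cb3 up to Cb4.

perfect 8th

C to C is the same letter name, plus an octave: an octave.
Counting semitones, Cb3→Cb4 is 12, which is the perfect octave.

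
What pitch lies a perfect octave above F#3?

The letter stays F (same as the start), shifted an octave up.
Moving 12 semitones up from F#3 (the size of a perfect octave) reaches F#4.

F#4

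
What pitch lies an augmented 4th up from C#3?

The fourth takes the letter from C up to F.
An augmented fourth is 6 semitones; 6 semitones up from C#3 gives F##3.

F##3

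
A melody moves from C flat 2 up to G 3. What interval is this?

C to G spans five letter names (C-D-E-F-G), plus an octave — that makes it a twelfth of some quality.
Cb2 to G3 spans 20 semitones — one semitone wider than the perfect twelfth (19) — giving an augmented twelfth.
(Equivalently, a compound augmented fifth: an augmented fifth plus an octave.)

augmented 12th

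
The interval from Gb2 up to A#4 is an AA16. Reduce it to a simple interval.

Subtracting seven from the interval number removes an octave: 16 − 14 = 2.
So a doubly augmented sixteenth is 2 octaves plus a doubly augmented second. The quality is unchanged.

AA2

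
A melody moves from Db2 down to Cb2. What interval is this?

major 2nd

Descending from Db2 to Cb2 is the same interval as ascending Cb2 to Db2.
C to D spans two letter names (C-D): a second.
Cb2 to Db2 is 2 semitones, matching the major second exactly, so the quality is major.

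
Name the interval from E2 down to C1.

major tenth

Descending from E2 to C1 is the same interval as ascending C1 to E2.
C to E spans three letter names (C-D-E), plus an octave: a tenth.
The major tenth spans 16 semitones, and C1 to E2 is exactly 16 semitones — so this is a major tenth.
(Equivalently, a compound major third: a major third plus an octave.)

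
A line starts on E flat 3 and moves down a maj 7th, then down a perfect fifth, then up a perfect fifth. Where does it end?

F flat 2

Down a major seventh from Eb3: Fb2 (11 semitones down).
A perfect fifth down from Fb2 is Bbb1.
Bbb1 up a perfect fifth → Fb2 (7 semitones).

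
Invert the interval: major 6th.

m3

Interval numbers invert to sum to nine: 6 + 3 = 9, so a sixth inverts to a third.
The quality also flips — major becomes minor — giving a minor third.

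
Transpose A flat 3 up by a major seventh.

G 4

Counting seven letter names up from A lands on G.
A major seventh spans 11 semitones, so from Ab3 the target pitch is G4.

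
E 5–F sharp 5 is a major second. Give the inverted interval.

The rule of nine gives the new number: 9 − 2 = 7, so a second becomes a seventh.
The quality also flips — major becomes minor — giving a minor seventh.

minor 7th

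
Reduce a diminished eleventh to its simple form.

Subtracting seven from the interval number removes an octave: 11 − 7 = 4.
Quality carries through unchanged, so the simple form is a diminished fourth.

diminished 4th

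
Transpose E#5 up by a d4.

A5

Counting four letter names up from E lands on A.
Moving 4 semitones up from E#5 (the size of a diminished fourth) reaches A5.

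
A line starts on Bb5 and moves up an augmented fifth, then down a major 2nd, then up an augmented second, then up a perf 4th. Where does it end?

B#6

An augmented fifth up from Bb5 is F#6.
Down a major second from F#6: E6 (2 semitones down).
E6 up an augmented second → F##6 (3 semitones).
Up a perfect fourth from F##6: B#6 (5 semitones up).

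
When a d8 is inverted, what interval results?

The rule of nine gives the new number: 9 − 8 = 1, so an octave becomes a unison.
The quality also flips — diminished becomes augmented — giving an augmented unison.

augmented 1st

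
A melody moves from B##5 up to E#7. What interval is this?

diminished eleventh

B to E spans four letter names (B-C-D-E), plus an octave: an eleventh.
The perfect eleventh is 17 semitones; here we have 16, one semitone narrower: diminished.
(Equivalently, a compound diminished fourth: a diminished fourth plus an octave.)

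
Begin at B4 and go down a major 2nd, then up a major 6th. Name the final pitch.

F#5

Down a major second from B4: A4 (2 semitones down).
A4 up a major sixth → F#5 (9 semitones).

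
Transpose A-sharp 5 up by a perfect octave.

A-sharp 6

The letter stays A (same as the start), shifted an octave up.
Moving 12 semitones up from A#5 (the size of a perfect octave) reaches A#6.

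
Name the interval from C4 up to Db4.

C to D spans two letter names (C-D), so the interval is some kind of second.
At 1 semitone, C4→Db4 falls one short of a major second: minor.

minor second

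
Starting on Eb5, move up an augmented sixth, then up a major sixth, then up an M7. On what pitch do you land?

G##7

Eb5 up an augmented sixth → C#6 (10 semitones).
C#6 up a major sixth → A#6 (9 semitones).
A major seventh up from A#6 is G##7.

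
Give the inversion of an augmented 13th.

First reduce the compound augmented thirteenth to its simple form, an augmented sixth.
Interval numbers invert to sum to nine: 6 + 3 = 9, so a sixth inverts to a third.
Quality inverts too: augmented becomes diminished. That makes the inversion a diminished third.

diminished 3rd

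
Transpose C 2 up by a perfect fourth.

Four letter names up from C: F.
Moving 5 semitones up from C2 (the size of a perfect fourth) reaches F2.

F 2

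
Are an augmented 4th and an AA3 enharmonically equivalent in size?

Both span 6 semitones: an augmented fourth and a doubly augmented third are the same chromatic distance.

Yes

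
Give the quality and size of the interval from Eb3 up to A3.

E to A spans four letter names (E-F-G-A): a fourth.
Eb3 to A3 spans 6 semitones — one semitone wider than the perfect fourth (5) — giving an augmented fourth.

augmented fourth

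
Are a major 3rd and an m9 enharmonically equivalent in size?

No

4 semitones (major third) vs 13 semitones (minor ninth): not equal.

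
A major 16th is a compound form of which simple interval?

Take out 2 octaves (14 from the number): 16 − 14 = 2.
Quality carries through unchanged, so the simple form is a major second.

major second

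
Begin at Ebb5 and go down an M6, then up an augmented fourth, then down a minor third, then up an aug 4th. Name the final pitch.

D5

Down a major sixth from Ebb5: Gbb4 (9 semitones down).
Gbb4 up an augmented fourth → Cb5 (6 semitones).
Cb5 down a minor third → Ab4 (3 semitones).
Up an augmented fourth from Ab4: D5 (6 semitones up).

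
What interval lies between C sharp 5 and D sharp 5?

major second

C to D spans two letter names (C-D), so the interval is some kind of second.
The major second spans 2 semitones, and C#5 to D#5 is exactly 2 semitones — so this is a major second.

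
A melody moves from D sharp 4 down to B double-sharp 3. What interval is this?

diminished third

Descending from D#4 to B##3 is the same interval as ascending B##3 to D#4.
B to D spans three letter names (B-C-D), so the interval is some kind of third.
A major third would be 4 semitones; B##3 to D#4 is 2, two semitones narrower, so the interval is diminished.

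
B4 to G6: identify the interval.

B to G spans six letter names (B-C-D-E-F-G), plus an octave, so the interval is some kind of thirteenth.
A major thirteenth would be 21 semitones, but B4 to G6 is 20 — one semitone narrower, making it a minor thirteenth.
(Equivalently, a compound minor sixth: a minor sixth plus an octave.)

m13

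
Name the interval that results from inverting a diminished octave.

augmented 1st

Inverted interval numbers add to nine, so an octave pairs with a unison (8 + 1 = 9).
The quality also flips — diminished becomes augmented — giving an augmented unison.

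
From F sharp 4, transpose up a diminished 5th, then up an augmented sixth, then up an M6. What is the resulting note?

F double-sharp 6

F#4 up a diminished fifth → C5 (6 semitones).
C5 up an augmented sixth → A#5 (10 semitones).
A#5 up a major sixth → F##6 (9 semitones).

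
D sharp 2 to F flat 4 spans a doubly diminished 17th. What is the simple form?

Each octave removed subtracts seven from the number: 17 − 14 = 3.
That makes a doubly diminished seventeenth a compound doubly diminished third — 2 octaves plus a doubly diminished third.

dd3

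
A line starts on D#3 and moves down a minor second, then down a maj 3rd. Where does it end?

A minor second down from D#3 is C##3.
A major third down from C##3 is A#2.

A#2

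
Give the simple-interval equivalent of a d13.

diminished 6th

Take out an octave (7 from the number): 13 − 7 = 6.
Quality carries through unchanged, so the simple form is a diminished sixth.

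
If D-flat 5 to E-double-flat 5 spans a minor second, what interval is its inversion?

M7

Inverted interval numbers add to nine, so a second pairs with a seventh (2 + 7 = 9).
The quality also flips — minor becomes major — giving a major seventh.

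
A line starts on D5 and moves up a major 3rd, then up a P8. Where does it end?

A major third up from D5 is F#5.
F#5 up a perfect octave → F#6 (12 semitones).

F#6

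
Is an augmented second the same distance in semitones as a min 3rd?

An augmented second spans 3 semitones, and a minor third also spans 3 semitones — they're enharmonic.

Yes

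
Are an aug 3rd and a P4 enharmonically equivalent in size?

Yes

An augmented third spans 5 semitones, and a perfect fourth also spans 5 semitones — they're enharmonic.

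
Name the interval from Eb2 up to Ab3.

perfect 11th

E to A spans four letter names (E-F-G-A), plus an octave: an eleventh.
Eb2 to Ab3 is 17 semitones, matching the perfect eleventh exactly, so the quality is perfect.
(Equivalently, a compound perfect fourth: a perfect fourth plus an octave.)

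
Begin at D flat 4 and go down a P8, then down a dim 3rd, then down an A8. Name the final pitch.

B flat 1

Db4 down a perfect octave → Db3 (12 semitones).
A diminished third down from Db3 is B2.
B2 down an augmented octave → Bb1 (13 semitones).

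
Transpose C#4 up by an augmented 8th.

C##5

The letter stays C (same as the start), shifted an octave up.
Moving 13 semitones up from C#4 (the size of an augmented octave) reaches C##5.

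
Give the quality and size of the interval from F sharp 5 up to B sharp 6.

augmented 11th

F to B spans four letter names (F-G-A-B), plus an octave: an eleventh.
A perfect eleventh would be 17 semitones; F#5 to B#6 is 18, one semitone wider, so the interval is augmented.
(Equivalently, a compound augmented fourth: an augmented fourth plus an octave.)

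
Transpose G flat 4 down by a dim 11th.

Counting four letter names plus an octave down from G lands on D.
A diminished eleventh spans 16 semitones, so from Gb4 the target pitch is D3.

D 3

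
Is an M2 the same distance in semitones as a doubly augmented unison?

Yes

A major second spans 2 semitones, and a doubly augmented unison also spans 2 semitones — they're enharmonic.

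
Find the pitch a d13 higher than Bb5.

The thirteenth's letter: B up six letter names plus an octave → G.
Moving 19 semitones up from Bb5 (the size of a diminished thirteenth) reaches Gbb7.

Gbb7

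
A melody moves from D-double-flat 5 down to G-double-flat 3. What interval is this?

P12

Descending from Dbb5 to Gbb3 is the same interval as ascending Gbb3 to Dbb5.
G to D spans five letter names (G-A-B-C-D), plus an octave, so the interval is some kind of twelfth.
Counting semitones, Gbb3→Dbb5 is 19, which is the perfect twelfth.
(Equivalently, a compound perfect fifth: a perfect fifth plus an octave.)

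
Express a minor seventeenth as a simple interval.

m3

Subtracting seven from the interval number removes an octave: 17 − 14 = 3.
So a minor seventeenth is 2 octaves plus a minor third. The quality is unchanged.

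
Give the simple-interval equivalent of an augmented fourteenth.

Each octave removed subtracts seven from the number: 14 − 7 = 7.
So an augmented fourteenth is an octave plus an augmented seventh. The quality is unchanged.

A7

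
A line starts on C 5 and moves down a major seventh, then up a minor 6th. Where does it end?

B double-flat 4

Down a major seventh from C5: Db4 (11 semitones down).
A minor sixth up from Db4 is Bbb4.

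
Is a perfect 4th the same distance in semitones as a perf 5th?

No

A perfect fourth spans 5 semitones; a perfect fifth spans 7 semitones. They differ by 2.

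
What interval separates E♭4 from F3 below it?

Descending from Eb4 to F3 is the same interval as ascending F3 to Eb4.
F to E spans seven letter names (F-G-A-B-C-D-E) — that makes it a seventh of some quality.
F3 to Eb4 is 10 semitones, a half step short of the major seventh (11), so this is minor.

minor seventh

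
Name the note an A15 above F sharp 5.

A fifteenth keeps the letter name F, two octaves up from F.
An augmented fifteenth spans 25 semitones, so from F#5 the target pitch is F##7.

F double-sharp 7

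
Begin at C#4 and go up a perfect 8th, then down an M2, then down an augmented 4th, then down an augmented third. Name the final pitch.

A perfect octave up from C#4 is C#5.
C#5 down a major second → B4 (2 semitones).
B4 down an augmented fourth → F4 (6 semitones).
F4 down an augmented third → Dbb4 (5 semitones).

Dbb4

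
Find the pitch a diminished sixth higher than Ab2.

The sixth takes the letter from A up to F.
A diminished sixth spans 7 semitones, so from Ab2 the target pitch is Fbb3.

Fbb3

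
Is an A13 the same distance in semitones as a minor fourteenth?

Both span 22 semitones: an augmented thirteenth and a minor fourteenth are the same chromatic distance.

Yes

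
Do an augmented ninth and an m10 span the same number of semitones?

An augmented ninth = 15 semitones = a minor tenth; enharmonically equal.

Yes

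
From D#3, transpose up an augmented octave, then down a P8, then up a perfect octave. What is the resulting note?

Up an augmented octave from D#3: D##4 (13 semitones up).
D##4 down a perfect octave → D##3 (12 semitones).
A perfect octave up from D##3 is D##4.

D##4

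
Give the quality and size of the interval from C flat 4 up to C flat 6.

C to C is the same letter name, plus 2 octaves, so the interval is some kind of fifteenth.
The perfect fifteenth spans 24 semitones, and Cb4 to Cb6 is exactly 24 semitones — so this is a perfect fifteenth.
(Equivalently, a compound perfect octave: a perfect octave plus an octave.)

perfect 15th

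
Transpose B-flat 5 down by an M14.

The fourteenth's letter: B down seven letter names plus an octave → C.
A major fourteenth is 23 semitones; 23 semitones down from Bb5 gives Cb4.

C-flat 4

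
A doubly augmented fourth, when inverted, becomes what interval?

doubly diminished fifth

Inverted interval numbers add to nine, so a fourth pairs with a fifth (4 + 5 = 9).
The quality also flips — doubly augmented becomes doubly diminished — giving a doubly diminished fifth.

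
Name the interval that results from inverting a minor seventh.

major 2nd

The rule of nine gives the new number: 9 − 7 = 2, so a seventh becomes a second.
Quality inverts too: minor becomes major. That makes the inversion a major second.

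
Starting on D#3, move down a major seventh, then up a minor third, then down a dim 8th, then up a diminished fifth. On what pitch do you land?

D2

D#3 down a major seventh → E2 (11 semitones).
A minor third up from E2 is G2.
Down a diminished octave from G2: G#1 (11 semitones down).
Up a diminished fifth from G#1: D2 (6 semitones up).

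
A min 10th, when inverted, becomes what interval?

M6

First reduce the compound minor tenth to its simple form, a minor third.
Inverted interval numbers add to nine, so a third pairs with a sixth (3 + 6 = 9).
The quality also flips — minor becomes major — giving a major sixth.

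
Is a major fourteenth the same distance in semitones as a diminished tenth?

A major fourteenth spans 23 semitones; a diminished tenth spans 14 semitones. They differ by 9.

No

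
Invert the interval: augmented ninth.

First reduce the compound augmented ninth to its simple form, an augmented second.
The rule of nine gives the new number: 9 − 2 = 7, so a second becomes a seventh.
The quality also flips — augmented becomes diminished — giving a diminished seventh.

diminished 7th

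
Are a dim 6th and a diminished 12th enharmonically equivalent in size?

A diminished sixth is 7 semitones but a diminished twelfth is 18 semitones — different sizes.

No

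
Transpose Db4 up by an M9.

Eb5

Two letters up from D (plus an octave) reaches E.
A major ninth is 14 semitones; 14 semitones up from Db4 gives Eb5.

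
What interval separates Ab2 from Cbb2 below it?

A6

Descending from Ab2 to Cbb2 is the same interval as ascending Cbb2 to Ab2.
C to A spans six letter names (C-D-E-F-G-A), so the interval is some kind of sixth.
Cbb2 to Ab2 spans 10 semitones — one semitone wider than the major sixth (9) — giving an augmented sixth.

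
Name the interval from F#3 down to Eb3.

augmented second

Descending from F#3 to Eb3 is the same interval as ascending Eb3 to F#3.
E to F spans two letter names (E-F) — that makes it a second of some quality.
A major second would be 2 semitones; Eb3 to F#3 is 3, one semitone wider, so the interval is augmented.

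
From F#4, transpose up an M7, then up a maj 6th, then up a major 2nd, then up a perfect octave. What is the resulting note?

D##7

A major seventh up from F#4 is E#5.
Up a major sixth from E#5: C##6 (9 semitones up).
Up a major second from C##6: D##6 (2 semitones up).
A perfect octave up from D##6 is D##7.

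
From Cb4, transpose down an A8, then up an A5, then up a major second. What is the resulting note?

Ab3

Down an augmented octave from Cb4: Cbb3 (13 semitones down).
Cbb3 up an augmented fifth → Gb3 (8 semitones).
A major second up from Gb3 is Ab3.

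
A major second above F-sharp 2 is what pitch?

The second takes the letter from F up to G.
A major second is 2 semitones; 2 semitones up from F#2 gives G#2.

G-sharp 2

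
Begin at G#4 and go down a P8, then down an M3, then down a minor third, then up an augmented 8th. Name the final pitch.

G#4 down a perfect octave → G#3 (12 semitones).
A major third down from G#3 is E3.
A minor third down from E3 is C#3.
C#3 up an augmented octave → C##4 (13 semitones).

C##4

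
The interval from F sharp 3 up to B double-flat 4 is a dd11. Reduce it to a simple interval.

doubly diminished fourth

Take out an octave (7 from the number): 11 − 7 = 4.
So a doubly diminished eleventh is an octave plus a doubly diminished fourth. The quality is unchanged.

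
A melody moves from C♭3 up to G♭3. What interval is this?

perfect 5th

C to G spans five letter names (C-D-E-F-G), so the interval is some kind of fifth.
The perfect fifth spans 7 semitones, and Cb3 to Gb3 is exactly 7 semitones — so this is a perfect fifth.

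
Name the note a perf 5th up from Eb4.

Five letter names up from E: B.
A perfect fifth spans 7 semitones, so from Eb4 the target pitch is Bb4.

Bb4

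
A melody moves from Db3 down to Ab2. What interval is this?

perfect fourth

Descending from Db3 to Ab2 is the same interval as ascending Ab2 to Db3.
A to D spans four letter names (A-B-C-D) — that makes it a fourth of some quality.
Ab2 to Db3 is 5 semitones, matching the perfect fourth exactly, so the quality is perfect.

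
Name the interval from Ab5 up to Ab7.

perfect fifteenth

A to A is the same letter name, plus 2 octaves: a fifteenth.
Ab5 to Ab7 is 24 semitones, matching the perfect fifteenth exactly, so the quality is perfect.
(Equivalently, a compound perfect octave: a perfect octave plus an octave.)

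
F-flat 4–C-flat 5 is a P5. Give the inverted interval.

The rule of nine gives the new number: 9 − 5 = 4, so a fifth becomes a fourth.
The quality also flips — perfect stays perfect — giving a perfect fourth.

perfect 4th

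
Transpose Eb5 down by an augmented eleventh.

Counting four letter names plus an octave down from E lands on B.
An augmented eleventh spans 18 semitones, so from Eb5 the target pitch is Bbb3.

Bbb3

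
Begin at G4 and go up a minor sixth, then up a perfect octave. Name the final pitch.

G4 up a minor sixth → Eb5 (8 semitones).
A perfect octave up from Eb5 is Eb6.

Eb6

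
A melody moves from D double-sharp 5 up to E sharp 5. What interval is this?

minor second

D to E spans two letter names (D-E) — that makes it a second of some quality.
At 1 semitone, D##5→E#5 falls one short of a major second: minor.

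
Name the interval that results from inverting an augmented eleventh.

First reduce the compound augmented eleventh to its simple form, an augmented fourth.
Inverted interval numbers add to nine, so a fourth pairs with a fifth (4 + 5 = 9).
Quality inverts too: augmented becomes diminished. That makes the inversion a diminished fifth.

d5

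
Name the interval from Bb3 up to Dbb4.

B to D spans three letter names (B-C-D): a third.
The major third is 4 semitones; here we have 2, two semitones narrower: diminished.

d3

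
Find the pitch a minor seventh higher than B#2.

A#3

Seven letter names up from B: A.
Moving 10 semitones up from B#2 (the size of a minor seventh) reaches A#3.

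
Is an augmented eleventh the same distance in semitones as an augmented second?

No

An augmented eleventh is 18 semitones but an augmented second is 3 semitones — different sizes.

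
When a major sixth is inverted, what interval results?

Interval numbers invert to sum to nine: 6 + 3 = 9, so a sixth inverts to a third.
And major becomes minor under inversion, so we get a minor third.

m3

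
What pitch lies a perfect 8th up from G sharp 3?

G sharp 4

For an octave the letter name doesn't change: still G, an octave up.
Moving 12 semitones up from G#3 (the size of a perfect octave) reaches G#4.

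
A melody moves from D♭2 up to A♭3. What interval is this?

D to A spans five letter names (D-E-F-G-A), plus an octave — that makes it a twelfth of some quality.
Db2 to Ab3 is 19 semitones, matching the perfect twelfth exactly, so the quality is perfect.
(Equivalently, a compound perfect fifth: a perfect fifth plus an octave.)

perfect twelfth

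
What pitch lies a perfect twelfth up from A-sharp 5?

E-sharp 7

Counting five letter names plus an octave up from A lands on E.
A perfect twelfth is 19 semitones; 19 semitones up from A#5 gives E#7.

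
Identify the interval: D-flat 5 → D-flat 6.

D to D is the same letter name, plus an octave: an octave.
Db5 to Db6 is 12 semitones, matching the perfect octave exactly, so the quality is perfect.

P8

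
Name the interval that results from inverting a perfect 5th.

perfect 4th

Inverted interval numbers add to nine, so a fifth pairs with a fourth (5 + 4 = 9).
And perfect stays perfect under inversion, so we get a perfect fourth.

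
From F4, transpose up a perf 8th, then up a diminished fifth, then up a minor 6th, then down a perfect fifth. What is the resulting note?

Dbb6

Up a perfect octave from F4: F5 (12 semitones up).
F5 up a diminished fifth → Cb6 (6 semitones).
Up a minor sixth from Cb6: Abb6 (8 semitones up).
Down a perfect fifth from Abb6: Dbb6 (7 semitones down).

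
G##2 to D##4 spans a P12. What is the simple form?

Subtracting seven from the interval number removes an octave: 12 − 7 = 5.
So a perfect twelfth is an octave plus a perfect fifth. The quality is unchanged.

perfect fifth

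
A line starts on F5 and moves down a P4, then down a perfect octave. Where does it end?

A perfect fourth down from F5 is C5.
A perfect octave down from C5 is C4.

C4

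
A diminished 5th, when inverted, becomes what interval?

Inverted interval numbers add to nine, so a fifth pairs with a fourth (5 + 4 = 9).
Quality inverts too: diminished becomes augmented. That makes the inversion an augmented fourth.

augmented fourth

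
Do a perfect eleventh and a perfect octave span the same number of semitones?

No

A perfect eleventh is 17 semitones but a perfect octave is 12 semitones — different sizes.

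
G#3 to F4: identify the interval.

diminished seventh

G to F spans seven letter names (G-A-B-C-D-E-F): a seventh.
G#3 to F4 spans 9 semitones — two semitones narrower than the major seventh (11) — giving a diminished seventh.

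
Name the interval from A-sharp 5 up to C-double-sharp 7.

A to C spans three letter names (A-B-C), plus an octave — that makes it a tenth of some quality.
The major tenth spans 16 semitones, and A#5 to C##7 is exactly 16 semitones — so this is a major tenth.
(Equivalently, a compound major third: a major third plus an octave.)

major tenth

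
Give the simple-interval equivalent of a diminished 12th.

Take out an octave (7 from the number): 12 − 7 = 5.
That makes a diminished twelfth a compound diminished fifth — an octave plus a diminished fifth.

diminished fifth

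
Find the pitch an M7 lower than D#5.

Counting seven letter names down from D lands on E.
A major seventh spans 11 semitones, so from D#5 the target pitch is E4.

E4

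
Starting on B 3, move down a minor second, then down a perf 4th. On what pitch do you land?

E sharp 3

B3 down a minor second → A#3 (1 semitone).
Down a perfect fourth from A#3: E#3 (5 semitones down).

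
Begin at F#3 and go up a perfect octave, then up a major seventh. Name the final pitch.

E#5

F#3 up a perfect octave → F#4 (12 semitones).
F#4 up a major seventh → E#5 (11 semitones).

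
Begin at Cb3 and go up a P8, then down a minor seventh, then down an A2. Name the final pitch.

Cb3 up a perfect octave → Cb4 (12 semitones).
A minor seventh down from Cb4 is Db3.
Db3 down an augmented second → Cbb3 (3 semitones).

Cbb3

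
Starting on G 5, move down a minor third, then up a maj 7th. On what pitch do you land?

D sharp 6

Down a minor third from G5: E5 (3 semitones down).
Up a major seventh from E5: D#6 (11 semitones up).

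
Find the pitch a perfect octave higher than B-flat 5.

B-flat 6

An octave keeps the letter name B, an octave up from B.
Moving 12 semitones up from Bb5 (the size of a perfect octave) reaches Bb6.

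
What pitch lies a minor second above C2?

Counting two letter names up from C lands on D.
Moving 1 semitone up from C2 (the size of a minor second) reaches Db2.

Db2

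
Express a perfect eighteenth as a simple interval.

perfect fourth

Take out 2 octaves (14 from the number): 18 − 14 = 4.
That makes a perfect eighteenth a compound perfect fourth — 2 octaves plus a perfect fourth.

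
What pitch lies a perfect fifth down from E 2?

Five letter names down from E: A.
Moving 7 semitones down from E2 (the size of a perfect fifth) reaches A1.

A 1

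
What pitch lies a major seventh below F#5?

G4

Seven letter names down from F: G.
A major seventh is 11 semitones; 11 semitones down from F#5 gives G4.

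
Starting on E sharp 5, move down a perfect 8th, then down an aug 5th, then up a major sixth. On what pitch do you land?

A perfect octave down from E#5 is E#4.
An augmented fifth down from E#4 is A3.
A3 up a major sixth → F#4 (9 semitones).

F sharp 4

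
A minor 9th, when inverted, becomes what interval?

First reduce the compound minor ninth to its simple form, a minor second.
Interval numbers invert to sum to nine: 2 + 7 = 9, so a second inverts to a seventh.
And minor becomes major under inversion, so we get a major seventh.

major 7th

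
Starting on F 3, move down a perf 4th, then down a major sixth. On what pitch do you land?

E flat 2

Down a perfect fourth from F3: C3 (5 semitones down).
A major sixth down from C3 is Eb2.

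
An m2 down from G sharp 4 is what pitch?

Counting two letter names down from G lands on F.
Moving 1 semitone down from G#4 (the size of a minor second) reaches F##4.

F double-sharp 4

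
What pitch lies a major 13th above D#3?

Six letters up from D (plus an octave) reaches B.
Moving 21 semitones up from D#3 (the size of a major thirteenth) reaches B#4.

B#4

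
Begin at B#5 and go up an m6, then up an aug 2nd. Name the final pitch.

B#5 up a minor sixth → G#6 (8 semitones).
An augmented second up from G#6 is A##6.

A##6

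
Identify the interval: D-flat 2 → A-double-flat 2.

D to A spans five letter names (D-E-F-G-A) — that makes it a fifth of some quality.
Db2 to Abb2 spans 6 semitones — one semitone narrower than the perfect fifth (7) — giving a diminished fifth.

diminished fifth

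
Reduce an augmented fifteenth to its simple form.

A8

Take out an octave (7 from the number): 15 − 7 = 8.
So an augmented fifteenth is an octave plus an augmented octave. The quality is unchanged.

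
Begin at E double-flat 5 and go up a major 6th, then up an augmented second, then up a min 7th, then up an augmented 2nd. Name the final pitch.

Ebb5 up a major sixth → Cb6 (9 semitones).
An augmented second up from Cb6 is D6.
D6 up a minor seventh → C7 (10 semitones).
An augmented second up from C7 is D#7.

D sharp 7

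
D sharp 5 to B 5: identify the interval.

D to B spans six letter names (D-E-F-G-A-B): a sixth.
D#5 to B5 is 8 semitones, a half step short of the major sixth (9), so this is minor.

minor sixth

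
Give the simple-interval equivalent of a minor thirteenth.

minor sixth

Each octave removed subtracts seven from the number: 13 − 7 = 6.
So a minor thirteenth is an octave plus a minor sixth. The quality is unchanged.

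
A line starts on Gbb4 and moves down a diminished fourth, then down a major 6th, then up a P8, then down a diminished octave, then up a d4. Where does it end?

A diminished fourth down from Gbb4 is Db4.
Db4 down a major sixth → Fb3 (9 semitones).
Up a perfect octave from Fb3: Fb4 (12 semitones up).
Down a diminished octave from Fb4: F3 (11 semitones down).
A diminished fourth up from F3 is Bbb3.

Bbb3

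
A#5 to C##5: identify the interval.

Descending from A#5 to C##5 is the same interval as ascending C##5 to A#5.
C to A spans six letter names (C-D-E-F-G-A), so the interval is some kind of sixth.
A major sixth would be 9 semitones, but C##5 to A#5 is 8 — one semitone narrower, making it a minor sixth.

minor sixth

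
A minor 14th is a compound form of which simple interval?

minor seventh

Take out an octave (7 from the number): 14 − 7 = 7.
Quality carries through unchanged, so the simple form is a minor seventh.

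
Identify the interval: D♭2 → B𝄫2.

minor sixth

D to B spans six letter names (D-E-F-G-A-B), so the interval is some kind of sixth.
At 8 semitones, Db2→Bbb2 falls one short of a major sixth: minor.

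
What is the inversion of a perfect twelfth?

First reduce the compound perfect twelfth to its simple form, a perfect fifth.
Inverted interval numbers add to nine, so a fifth pairs with a fourth (5 + 4 = 9).
The quality also flips — perfect stays perfect — giving a perfect fourth.

perfect fourth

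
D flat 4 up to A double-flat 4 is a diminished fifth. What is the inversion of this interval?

augmented fourth

The rule of nine gives the new number: 9 − 5 = 4, so a fifth becomes a fourth.
And diminished becomes augmented under inversion, so we get an augmented fourth.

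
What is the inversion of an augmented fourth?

The rule of nine gives the new number: 9 − 4 = 5, so a fourth becomes a fifth.
And augmented becomes diminished under inversion, so we get a diminished fifth.

diminished 5th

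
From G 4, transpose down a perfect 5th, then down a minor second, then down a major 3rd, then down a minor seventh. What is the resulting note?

G4 down a perfect fifth → C4 (7 semitones).
C4 down a minor second → B3 (1 semitone).
A major third down from B3 is G3.
G3 down a minor seventh → A2 (10 semitones).

A 2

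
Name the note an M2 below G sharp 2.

F sharp 2

Two letter names down from G: F.
A major second spans 2 semitones, so from G#2 the target pitch is F#2.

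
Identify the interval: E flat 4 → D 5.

M7

E to D spans seven letter names (E-F-G-A-B-C-D): a seventh.
The major seventh spans 11 semitones, and Eb4 to D5 is exactly 11 semitones — so this is a major seventh.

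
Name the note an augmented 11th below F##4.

Four letters down from F (plus an octave) reaches C.
Moving 18 semitones down from F##4 (the size of an augmented eleventh) reaches C#3.

C#3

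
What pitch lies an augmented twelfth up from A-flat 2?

The twelfth's letter: A up five letter names plus an octave → E.
An augmented twelfth is 20 semitones; 20 semitones up from Ab2 gives E4.

E 4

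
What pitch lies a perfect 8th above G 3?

G 4

For an octave the letter name doesn't change: still G, an octave up.
A perfect octave spans 12 semitones, so from G3 the target pitch is G4.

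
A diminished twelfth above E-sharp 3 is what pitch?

The twelfth's letter: E up five letter names plus an octave → B.
A diminished twelfth spans 18 semitones, so from E#3 the target pitch is B4.

B 4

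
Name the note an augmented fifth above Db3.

A3

Five letter names up from D: A.
Moving 8 semitones up from Db3 (the size of an augmented fifth) reaches A3.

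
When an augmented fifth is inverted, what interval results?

d4

Inverted interval numbers add to nine, so a fifth pairs with a fourth (5 + 4 = 9).
The quality also flips — augmented becomes diminished — giving a diminished fourth.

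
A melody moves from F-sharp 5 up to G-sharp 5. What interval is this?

F to G spans two letter names (F-G), so the interval is some kind of second.
The major second spans 2 semitones, and F#5 to G#5 is exactly 2 semitones — so this is a major second.

M2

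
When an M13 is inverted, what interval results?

minor third

First reduce the compound major thirteenth to its simple form, a major sixth.
Inverted interval numbers add to nine, so a sixth pairs with a third (6 + 3 = 9).
Quality inverts too: major becomes minor. That makes the inversion a minor third.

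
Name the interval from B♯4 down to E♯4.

P5

Descending from B#4 to E#4 is the same interval as ascending E#4 to B#4.
E to B spans five letter names (E-F-G-A-B): a fifth.
E#4 to B#4 is 7 semitones, matching the perfect fifth exactly, so the quality is perfect.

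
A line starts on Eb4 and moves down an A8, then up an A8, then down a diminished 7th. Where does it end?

An augmented octave down from Eb4 is Ebb3.
An augmented octave up from Ebb3 is Eb4.
Eb4 down a diminished seventh → F#3 (9 semitones).

F#3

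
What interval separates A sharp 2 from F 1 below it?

A10

Descending from A#2 to F1 is the same interval as ascending F1 to A#2.
F to A spans three letter names (F-G-A), plus an octave, so the interval is some kind of tenth.
F1 to A#2 spans 17 semitones — one semitone wider than the major tenth (16) — giving an augmented tenth.
(Equivalently, a compound augmented third: an augmented third plus an octave.)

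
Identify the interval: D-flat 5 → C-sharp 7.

D to C spans seven letter names (D-E-F-G-A-B-C), plus an octave: a fourteenth.
A major fourteenth would be 23 semitones; Db5 to C#7 is 24, one semitone wider, so the interval is augmented.
(Equivalently, a compound augmented seventh: an augmented seventh plus an octave.)

A14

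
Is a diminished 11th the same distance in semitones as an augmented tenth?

A diminished eleventh is 16 semitones but an augmented tenth is 17 semitones — different sizes.

No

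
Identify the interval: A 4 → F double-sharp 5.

augmented sixth

A to F spans six letter names (A-B-C-D-E-F): a sixth.
The major sixth is 9 semitones; here we have 10, one semitone wider: augmented.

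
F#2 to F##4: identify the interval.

augmented fifteenth

F to F is the same letter name, plus 2 octaves, so the interval is some kind of fifteenth.
A perfect fifteenth would be 24 semitones; F#2 to F##4 is 25, one semitone wider, so the interval is augmented.
(Equivalently, a compound augmented octave: an augmented octave plus an octave.)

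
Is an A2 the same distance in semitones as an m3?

Yes

An augmented second spans 3 semitones, and a minor third also spans 3 semitones — they're enharmonic.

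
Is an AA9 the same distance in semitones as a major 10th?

Yes

Both span 16 semitones: a doubly augmented ninth and a major tenth are the same chromatic distance.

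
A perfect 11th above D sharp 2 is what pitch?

G sharp 3

Counting four letter names plus an octave up from D lands on G.
Moving 17 semitones up from D#2 (the size of a perfect eleventh) reaches G#3.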